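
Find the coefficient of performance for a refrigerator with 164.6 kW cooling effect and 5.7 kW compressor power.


COP = Q_evap / W
COP = 164.6 / 5.7
COP = 28.877

28.877


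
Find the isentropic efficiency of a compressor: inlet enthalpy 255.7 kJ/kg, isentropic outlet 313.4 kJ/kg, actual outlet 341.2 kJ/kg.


dh_ideal = 313.4 - 255.7 = 57.7 kJ/kg
dh_actual = 341.2 - 255.7 = 85.5 kJ/kg
eta_s = dh_ideal / dh_actual = 57.7 / 85.5
eta_s = 0.6749

0.6749


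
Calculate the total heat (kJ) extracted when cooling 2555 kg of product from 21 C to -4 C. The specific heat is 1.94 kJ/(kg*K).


dT = 21 - (-4) = 25 K
Q = m * cp * dT = 2555 * 1.94 * 25
Q = 123918 kJ

123918


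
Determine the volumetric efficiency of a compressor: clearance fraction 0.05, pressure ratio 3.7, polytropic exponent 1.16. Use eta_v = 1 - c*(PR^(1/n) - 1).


PR^(1/n) = 3.7^(1/1.16) = 3.08907941
eta_v = 1 - 0.05 * (3.08907941 - 1)
eta_v = 0.8955

0.8955


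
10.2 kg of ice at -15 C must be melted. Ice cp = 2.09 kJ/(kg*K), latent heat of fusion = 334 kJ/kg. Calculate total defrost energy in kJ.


Sensible heat = cp * dT = 2.09 * 15 = 31.35 kJ/kg
Total per kg = 31.35 + 334 = 365.35 kJ/kg
Q = m * total = 10.2 * 365.35
Q = 3726.6 kJ

3726.6


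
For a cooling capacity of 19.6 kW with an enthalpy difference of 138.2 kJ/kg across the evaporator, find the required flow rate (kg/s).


m_dot = Q / dh
m_dot = 19.6 / 138.2
m_dot = 0.1418 kg/s

0.1418


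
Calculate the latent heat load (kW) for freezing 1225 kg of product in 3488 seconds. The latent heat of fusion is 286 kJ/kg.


Q_lat = m * h_fg / t
Q_lat = 1225 * 286 / 3488
Q_lat = 100.44 kW

100.44


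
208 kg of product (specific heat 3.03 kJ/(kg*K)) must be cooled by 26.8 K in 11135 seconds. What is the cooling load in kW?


Q = m * cp * dT / t
Q = 208 * 3.03 * 26.8 / 11135
Q = 1.517 kW

1.517


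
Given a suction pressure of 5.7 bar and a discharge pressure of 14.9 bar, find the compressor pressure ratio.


PR = P_high / P_low
PR = 14.9 / 5.7
PR = 2.614

2.614


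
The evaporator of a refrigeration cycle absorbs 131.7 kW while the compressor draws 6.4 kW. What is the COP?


COP = Q_evap / W
COP = 131.7 / 6.4
COP = 20.578

20.578


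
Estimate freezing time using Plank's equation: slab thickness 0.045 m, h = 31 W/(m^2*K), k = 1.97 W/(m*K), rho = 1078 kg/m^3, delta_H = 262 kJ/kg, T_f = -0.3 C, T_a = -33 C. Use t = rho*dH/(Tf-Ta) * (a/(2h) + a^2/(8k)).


dT = -0.3 - (-33) = 32.7 K
term1 = a/(2h) = 0.045/(2*31) = 0.0007258064516
term2 = a^2/(8k) = 0.045^2/(8*1.97) = 0.0001284898477
t = rho*dH*1000/dT * (term1 + term2)
t = 1078*262*1000/32.7 * (0.0007258064516 + 0.0001284898477)
t = 7379 s

7379


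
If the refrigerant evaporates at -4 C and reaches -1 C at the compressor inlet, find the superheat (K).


Superheat = T_suction - T_evap
Superheat = -1 - (-4)
Superheat = 3 K

3


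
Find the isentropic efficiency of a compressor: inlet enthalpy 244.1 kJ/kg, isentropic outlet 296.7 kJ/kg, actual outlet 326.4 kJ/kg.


dh_ideal = 296.7 - 244.1 = 52.6 kJ/kg
dh_actual = 326.4 - 244.1 = 82.3 kJ/kg
eta_s = dh_ideal / dh_actual = 52.6 / 82.3
eta_s = 0.6391

0.6391


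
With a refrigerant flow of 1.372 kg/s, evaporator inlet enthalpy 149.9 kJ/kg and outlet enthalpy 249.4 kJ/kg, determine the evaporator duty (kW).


dh = 249.4 - 149.9 = 99.5 kJ/kg
Q_evap = m_dot * dh = 1.372 * 99.5
Q_evap = 136.51 kW

136.51


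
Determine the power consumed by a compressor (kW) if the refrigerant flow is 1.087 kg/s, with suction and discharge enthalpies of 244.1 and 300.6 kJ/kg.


dh = 300.6 - 244.1 = 56.5 kJ/kg
W = m_dot * dh = 1.087 * 56.5 = 61.42 kW

61.42


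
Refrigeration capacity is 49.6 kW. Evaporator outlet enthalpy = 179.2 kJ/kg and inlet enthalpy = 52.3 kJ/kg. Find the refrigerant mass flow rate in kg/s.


dh = 179.2 - 52.3 = 126.9 kJ/kg
m_dot = Q / dh = 49.6 / 126.9 = 0.3909 kg/s

0.3909


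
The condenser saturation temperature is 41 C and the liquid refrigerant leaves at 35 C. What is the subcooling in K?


Subcooling = T_cond - T_liquid
Subcooling = 41 - 35
Subcooling = 6 K

6


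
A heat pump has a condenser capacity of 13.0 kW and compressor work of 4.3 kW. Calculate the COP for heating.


COP_hp = Q_cond / W
COP_hp = 13.0 / 4.3
COP_hp = 3.023

3.023


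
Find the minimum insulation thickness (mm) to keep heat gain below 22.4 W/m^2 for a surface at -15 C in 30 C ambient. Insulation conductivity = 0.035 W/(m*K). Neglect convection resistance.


dT = 30 - (-15) = 45 K
thickness = k * dT / q_max * 1000
thickness = 0.035 * 45 / 22.4 * 1000
thickness = 70.3 mm

70.3


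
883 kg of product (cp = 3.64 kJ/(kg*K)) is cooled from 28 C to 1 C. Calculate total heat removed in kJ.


dT = 28 - (1) = 27 K
Q = m * cp * dT = 883 * 3.64 * 27
Q = 86781 kJ

86781


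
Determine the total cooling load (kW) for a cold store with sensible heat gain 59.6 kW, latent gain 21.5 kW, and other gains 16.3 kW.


Q_total = Q_s + Q_l + Q_misc
Q_total = 59.6 + 21.5 + 16.3
Q_total = 97.4 kW

97.4


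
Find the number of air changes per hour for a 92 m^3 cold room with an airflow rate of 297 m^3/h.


ACH = flow / volume
ACH = 297 / 92
ACH = 3.228

3.228


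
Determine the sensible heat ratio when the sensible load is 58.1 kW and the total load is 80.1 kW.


SHR = Q_sensible / Q_total
SHR = 58.1 / 80.1
SHR = 0.725

0.725


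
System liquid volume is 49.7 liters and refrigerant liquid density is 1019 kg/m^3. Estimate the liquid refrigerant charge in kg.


Charge = V * rho / 1000
Charge = 49.7 * 1019 / 1000
Charge = 50.64 kg

50.64


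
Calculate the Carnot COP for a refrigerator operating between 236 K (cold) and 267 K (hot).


dT = 267 - 236 = 31 K
COP_carnot = T_cold / dT = 236 / 31
COP_carnot = 7.613

7.613


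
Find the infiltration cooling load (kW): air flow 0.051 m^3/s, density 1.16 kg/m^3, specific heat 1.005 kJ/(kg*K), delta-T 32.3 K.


Q = V_dot * rho * cp * dT
Q = 0.051 * 1.16 * 1.005 * 32.3
Q = 1.92 kW

1.92


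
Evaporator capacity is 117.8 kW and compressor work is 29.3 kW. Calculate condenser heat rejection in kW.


Q_cond = Q_evap + W
Q_cond = 117.8 + 29.3
Q_cond = 147.1 kW

147.1


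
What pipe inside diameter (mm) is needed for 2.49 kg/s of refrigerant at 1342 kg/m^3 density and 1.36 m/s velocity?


A = m_dot / (rho * v) = 2.49 / (1342 * 1.36) = 0.001364293855 m^2
d = sqrt(4*A/pi) * 1000
d = 41.7 mm

41.7


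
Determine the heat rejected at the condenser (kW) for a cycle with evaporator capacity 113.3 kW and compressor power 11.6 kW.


Q_cond = Q_evap + W
Q_cond = 113.3 + 11.6
Q_cond = 124.9 kW

124.9


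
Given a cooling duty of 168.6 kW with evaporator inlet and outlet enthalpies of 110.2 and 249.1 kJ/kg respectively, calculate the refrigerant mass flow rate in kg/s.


dh = 249.1 - 110.2 = 138.9 kJ/kg
m_dot = Q / dh = 168.6 / 138.9 = 1.2138 kg/s

1.2138


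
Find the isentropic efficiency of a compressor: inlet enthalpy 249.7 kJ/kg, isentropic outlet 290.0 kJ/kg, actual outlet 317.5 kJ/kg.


dh_ideal = 290.0 - 249.7 = 40.3 kJ/kg
dh_actual = 317.5 - 249.7 = 67.8 kJ/kg
eta_s = dh_ideal / dh_actual = 40.3 / 67.8
eta_s = 0.5944

0.5944


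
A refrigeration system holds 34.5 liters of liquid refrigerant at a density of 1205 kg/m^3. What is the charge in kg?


Charge = V * rho / 1000
Charge = 34.5 * 1205 / 1000
Charge = 41.57 kg

41.57


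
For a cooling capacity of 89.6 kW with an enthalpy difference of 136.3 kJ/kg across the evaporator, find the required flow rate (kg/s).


m_dot = Q / dh
m_dot = 89.6 / 136.3
m_dot = 0.6574 kg/s

0.6574


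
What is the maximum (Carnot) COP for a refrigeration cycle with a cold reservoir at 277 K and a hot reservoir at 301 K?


dT = 301 - 277 = 24 K
COP_carnot = T_cold / dT = 277 / 24
COP_carnot = 11.542

11.542


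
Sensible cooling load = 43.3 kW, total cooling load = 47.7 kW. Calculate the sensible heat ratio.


SHR = Q_sensible / Q_total
SHR = 43.3 / 47.7
SHR = 0.908

0.908


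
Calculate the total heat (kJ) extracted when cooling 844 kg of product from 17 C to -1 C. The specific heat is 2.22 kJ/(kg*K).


dT = 17 - (-1) = 18 K
Q = m * cp * dT = 844 * 2.22 * 18
Q = 33726 kJ

33726


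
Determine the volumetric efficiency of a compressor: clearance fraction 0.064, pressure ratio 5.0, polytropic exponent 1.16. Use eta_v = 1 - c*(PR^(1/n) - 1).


PR^(1/n) = 5.0^(1/1.16) = 4.00461112
eta_v = 1 - 0.064 * (4.00461112 - 1)
eta_v = 0.8077

0.8077


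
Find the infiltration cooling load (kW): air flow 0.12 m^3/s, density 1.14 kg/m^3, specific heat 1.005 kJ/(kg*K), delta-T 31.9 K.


Q = V_dot * rho * cp * dT
Q = 0.12 * 1.14 * 1.005 * 31.9
Q = 4.386 kW

4.386


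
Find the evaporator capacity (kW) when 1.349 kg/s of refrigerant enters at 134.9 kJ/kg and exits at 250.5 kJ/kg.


dh = 250.5 - 134.9 = 115.6 kJ/kg
Q_evap = m_dot * dh = 1.349 * 115.6
Q_evap = 155.94 kW

155.94


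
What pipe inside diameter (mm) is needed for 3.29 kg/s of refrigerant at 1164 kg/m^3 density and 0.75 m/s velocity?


A = m_dot / (rho * v) = 3.29 / (1164 * 0.75) = 0.003768613975 m^2
d = sqrt(4*A/pi) * 1000
d = 69.3 mm

69.3


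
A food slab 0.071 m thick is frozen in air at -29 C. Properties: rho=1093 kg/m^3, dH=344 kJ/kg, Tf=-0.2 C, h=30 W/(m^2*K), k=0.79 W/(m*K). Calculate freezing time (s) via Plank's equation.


dT = -0.2 - (-29) = 28.8 K
term1 = a/(2h) = 0.071/(2*30) = 0.001183333333
term2 = a^2/(8k) = 0.071^2/(8*0.79) = 0.0007976265823
t = rho*dH*1000/dT * (term1 + term2)
t = 1093*344*1000/28.8 * (0.001183333333 + 0.0007976265823)
t = 25862 s

25862


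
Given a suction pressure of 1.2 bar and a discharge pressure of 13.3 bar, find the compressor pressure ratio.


PR = P_high / P_low
PR = 13.3 / 1.2
PR = 11.083

11.083


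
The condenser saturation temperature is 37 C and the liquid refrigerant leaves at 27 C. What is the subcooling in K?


Subcooling = T_cond - T_liquid
Subcooling = 37 - 27
Subcooling = 10 K

10


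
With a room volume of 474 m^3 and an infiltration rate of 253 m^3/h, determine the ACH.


ACH = flow / volume
ACH = 253 / 474
ACH = 0.534

0.534


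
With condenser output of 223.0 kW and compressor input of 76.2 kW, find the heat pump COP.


COP_hp = Q_cond / W
COP_hp = 223.0 / 76.2
COP_hp = 2.927

2.927


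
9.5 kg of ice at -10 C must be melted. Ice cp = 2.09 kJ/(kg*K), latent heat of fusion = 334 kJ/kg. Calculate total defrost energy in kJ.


Sensible heat = cp * dT = 2.09 * 10 = 20.9 kJ/kg
Total per kg = 20.9 + 334 = 354.9 kJ/kg
Q = m * total = 9.5 * 354.9
Q = 3371.6 kJ

3371.6


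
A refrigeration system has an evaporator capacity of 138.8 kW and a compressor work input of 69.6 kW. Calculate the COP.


COP = Q_evap / W
COP = 138.8 / 69.6
COP = 1.994

1.994


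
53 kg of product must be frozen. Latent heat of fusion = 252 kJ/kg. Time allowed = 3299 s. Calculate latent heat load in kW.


Q_lat = m * h_fg / t
Q_lat = 53 * 252 / 3299
Q_lat = 4.05 kW

4.05


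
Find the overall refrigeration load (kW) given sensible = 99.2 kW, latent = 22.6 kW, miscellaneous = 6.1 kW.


Q_total = Q_s + Q_l + Q_misc
Q_total = 99.2 + 22.6 + 6.1
Q_total = 127.9 kW

127.9


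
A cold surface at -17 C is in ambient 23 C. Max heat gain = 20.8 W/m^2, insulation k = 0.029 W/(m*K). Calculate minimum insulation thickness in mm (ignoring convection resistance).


dT = 23 - (-17) = 40 K
thickness = k * dT / q_max * 1000
thickness = 0.029 * 40 / 20.8 * 1000
thickness = 55.8 mm

55.8


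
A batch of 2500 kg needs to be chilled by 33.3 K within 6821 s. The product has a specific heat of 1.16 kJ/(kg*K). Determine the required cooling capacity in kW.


Q = m * cp * dT / t
Q = 2500 * 1.16 * 33.3 / 6821
Q = 14.158 kW

14.158


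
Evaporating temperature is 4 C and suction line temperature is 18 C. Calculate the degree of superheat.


Superheat = T_suction - T_evap
Superheat = 18 - (4)
Superheat = 14 K

14


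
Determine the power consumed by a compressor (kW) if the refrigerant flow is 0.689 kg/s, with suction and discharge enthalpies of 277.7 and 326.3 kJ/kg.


dh = 326.3 - 277.7 = 48.6 kJ/kg
W = m_dot * dh = 0.689 * 48.6 = 33.49 kW

33.49


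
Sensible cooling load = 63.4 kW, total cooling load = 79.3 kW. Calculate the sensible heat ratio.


SHR = Q_sensible / Q_total
SHR = 63.4 / 79.3
SHR = 0.799

0.799


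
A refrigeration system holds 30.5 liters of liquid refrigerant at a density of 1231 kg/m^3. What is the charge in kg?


Charge = V * rho / 1000
Charge = 30.5 * 1231 / 1000
Charge = 37.55 kg

37.55


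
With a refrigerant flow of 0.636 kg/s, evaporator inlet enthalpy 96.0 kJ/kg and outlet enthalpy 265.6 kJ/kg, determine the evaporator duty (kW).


dh = 265.6 - 96.0 = 169.6 kJ/kg
Q_evap = m_dot * dh = 0.636 * 169.6
Q_evap = 107.87 kW

107.87


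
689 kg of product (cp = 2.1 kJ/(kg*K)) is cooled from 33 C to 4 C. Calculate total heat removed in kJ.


dT = 33 - (4) = 29 K
Q = m * cp * dT = 689 * 2.1 * 29
Q = 41960 kJ

41960


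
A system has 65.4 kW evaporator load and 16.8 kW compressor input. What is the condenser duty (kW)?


Q_cond = Q_evap + W
Q_cond = 65.4 + 16.8
Q_cond = 82.2 kW

82.2


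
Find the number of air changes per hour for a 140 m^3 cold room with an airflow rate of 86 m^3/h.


ACH = flow / volume
ACH = 86 / 140
ACH = 0.614

0.614


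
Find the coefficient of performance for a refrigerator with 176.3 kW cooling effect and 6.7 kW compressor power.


COP = Q_evap / W
COP = 176.3 / 6.7
COP = 26.313

26.313


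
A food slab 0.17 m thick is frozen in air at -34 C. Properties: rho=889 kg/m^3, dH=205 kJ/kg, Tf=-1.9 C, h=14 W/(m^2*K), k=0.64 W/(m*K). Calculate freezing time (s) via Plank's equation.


dT = -1.9 - (-34) = 32.1 K
term1 = a/(2h) = 0.17/(2*14) = 0.006071428571
term2 = a^2/(8k) = 0.17^2/(8*0.64) = 0.00564453125
t = rho*dH*1000/dT * (term1 + term2)
t = 889*205*1000/32.1 * (0.006071428571 + 0.00564453125)
t = 66516 s

66516


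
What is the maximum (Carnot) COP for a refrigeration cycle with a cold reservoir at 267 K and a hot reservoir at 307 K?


dT = 307 - 267 = 40 K
COP_carnot = T_cold / dT = 267 / 40
COP_carnot = 6.675

6.675


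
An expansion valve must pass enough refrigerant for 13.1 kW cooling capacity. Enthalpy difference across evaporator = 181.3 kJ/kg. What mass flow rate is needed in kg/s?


m_dot = Q / dh
m_dot = 13.1 / 181.3
m_dot = 0.0723 kg/s

0.0723


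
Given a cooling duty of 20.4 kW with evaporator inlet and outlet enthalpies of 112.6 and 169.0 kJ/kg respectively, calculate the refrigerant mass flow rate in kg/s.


dh = 169.0 - 112.6 = 56.4 kJ/kg
m_dot = Q / dh = 20.4 / 56.4 = 0.3617 kg/s

0.3617


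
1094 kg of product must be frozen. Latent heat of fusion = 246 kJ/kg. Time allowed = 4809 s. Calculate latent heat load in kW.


Q_lat = m * h_fg / t
Q_lat = 1094 * 246 / 4809
Q_lat = 55.96 kW

55.96


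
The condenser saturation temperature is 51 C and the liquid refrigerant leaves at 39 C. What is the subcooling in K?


Subcooling = T_cond - T_liquid
Subcooling = 51 - 39
Subcooling = 12 K

12


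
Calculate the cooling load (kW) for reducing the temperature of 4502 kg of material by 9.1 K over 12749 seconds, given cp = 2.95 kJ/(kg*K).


Q = m * cp * dT / t
Q = 4502 * 2.95 * 9.1 / 12749
Q = 9.48 kW

9.48


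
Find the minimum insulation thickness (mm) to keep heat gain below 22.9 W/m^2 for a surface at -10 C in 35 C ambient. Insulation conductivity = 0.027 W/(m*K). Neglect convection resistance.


dT = 35 - (-10) = 45 K
thickness = k * dT / q_max * 1000
thickness = 0.027 * 45 / 22.9 * 1000
thickness = 53.1 mm

53.1


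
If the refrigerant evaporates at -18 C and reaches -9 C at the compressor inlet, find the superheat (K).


Superheat = T_suction - T_evap
Superheat = -9 - (-18)
Superheat = 9 K

9


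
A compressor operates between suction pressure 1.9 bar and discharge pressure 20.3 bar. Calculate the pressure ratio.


PR = P_high / P_low
PR = 20.3 / 1.9
PR = 10.684

10.684


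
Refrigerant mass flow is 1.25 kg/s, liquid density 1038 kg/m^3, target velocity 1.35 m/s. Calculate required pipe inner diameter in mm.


A = m_dot / (rho * v) = 1.25 / (1038 * 1.35) = 0.0008920288304 m^2
d = sqrt(4*A/pi) * 1000
d = 33.7 mm

33.7


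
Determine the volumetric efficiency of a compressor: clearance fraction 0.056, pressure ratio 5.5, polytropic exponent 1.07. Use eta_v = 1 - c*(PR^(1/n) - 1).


PR^(1/n) = 5.5^(1/1.07) = 4.91957683
eta_v = 1 - 0.056 * (4.91957683 - 1)
eta_v = 0.7805

0.7805


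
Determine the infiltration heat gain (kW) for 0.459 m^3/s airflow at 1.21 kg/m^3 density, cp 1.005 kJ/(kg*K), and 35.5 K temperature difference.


Q = V_dot * rho * cp * dT
Q = 0.459 * 1.21 * 1.005 * 35.5
Q = 19.815 kW

19.815


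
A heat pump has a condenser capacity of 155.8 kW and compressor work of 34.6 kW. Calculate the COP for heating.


COP_hp = Q_cond / W
COP_hp = 155.8 / 34.6
COP_hp = 4.503

4.503


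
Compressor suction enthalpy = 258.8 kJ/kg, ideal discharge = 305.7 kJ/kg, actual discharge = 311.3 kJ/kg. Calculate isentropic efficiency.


dh_ideal = 305.7 - 258.8 = 46.9 kJ/kg
dh_actual = 311.3 - 258.8 = 52.5 kJ/kg
eta_s = dh_ideal / dh_actual = 46.9 / 52.5
eta_s = 0.8933

0.8933


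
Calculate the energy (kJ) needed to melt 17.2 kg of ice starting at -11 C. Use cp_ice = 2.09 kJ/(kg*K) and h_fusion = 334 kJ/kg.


Sensible heat = cp * dT = 2.09 * 11 = 22.99 kJ/kg
Total per kg = 22.99 + 334 = 356.99 kJ/kg
Q = m * total = 17.2 * 356.99
Q = 6140.2 kJ

6140.2


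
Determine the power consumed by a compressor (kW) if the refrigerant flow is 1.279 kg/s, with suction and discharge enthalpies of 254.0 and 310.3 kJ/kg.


dh = 310.3 - 254.0 = 56.3 kJ/kg
W = m_dot * dh = 1.279 * 56.3 = 72.01 kW

72.01


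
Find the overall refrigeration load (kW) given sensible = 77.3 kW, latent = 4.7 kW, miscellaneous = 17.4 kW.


Q_total = Q_s + Q_l + Q_misc
Q_total = 77.3 + 4.7 + 17.4
Q_total = 99.4 kW

99.4


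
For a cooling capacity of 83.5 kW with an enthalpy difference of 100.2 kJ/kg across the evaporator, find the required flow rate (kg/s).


m_dot = Q / dh
m_dot = 83.5 / 100.2
m_dot = 0.8333 kg/s

0.8333


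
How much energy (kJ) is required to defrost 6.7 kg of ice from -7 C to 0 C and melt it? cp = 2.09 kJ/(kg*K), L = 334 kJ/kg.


Sensible heat = cp * dT = 2.09 * 7 = 14.63 kJ/kg
Total per kg = 14.63 + 334 = 348.63 kJ/kg
Q = m * total = 6.7 * 348.63
Q = 2335.8 kJ

2335.8


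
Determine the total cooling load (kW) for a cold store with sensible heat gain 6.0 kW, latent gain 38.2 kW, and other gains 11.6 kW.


Q_total = Q_s + Q_l + Q_misc
Q_total = 6.0 + 38.2 + 11.6
Q_total = 55.8 kW

55.8


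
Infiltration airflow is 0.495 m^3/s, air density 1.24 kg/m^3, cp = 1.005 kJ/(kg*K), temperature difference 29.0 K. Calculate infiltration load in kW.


Q = V_dot * rho * cp * dT
Q = 0.495 * 1.24 * 1.005 * 29.0
Q = 17.889 kW

17.889


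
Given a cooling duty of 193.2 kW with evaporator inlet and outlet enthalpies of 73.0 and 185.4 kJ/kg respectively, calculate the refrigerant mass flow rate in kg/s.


dh = 185.4 - 73.0 = 112.4 kJ/kg
m_dot = Q / dh = 193.2 / 112.4 = 1.7189 kg/s

1.7189


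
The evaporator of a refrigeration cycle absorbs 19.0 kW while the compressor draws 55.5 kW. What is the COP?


COP = Q_evap / W
COP = 19.0 / 55.5
COP = 0.342

0.342


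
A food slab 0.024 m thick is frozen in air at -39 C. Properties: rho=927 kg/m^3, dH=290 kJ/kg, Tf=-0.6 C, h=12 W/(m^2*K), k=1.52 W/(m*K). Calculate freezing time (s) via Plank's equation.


dT = -0.6 - (-39) = 38.4 K
term1 = a/(2h) = 0.024/(2*12) = 0.001
term2 = a^2/(8k) = 0.024^2/(8*1.52) = 0.00004736842105
t = rho*dH*1000/dT * (term1 + term2)
t = 927*290*1000/38.4 * (0.001 + 0.00004736842105)
t = 7332 s

7332


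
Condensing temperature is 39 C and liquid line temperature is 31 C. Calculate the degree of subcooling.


Subcooling = T_cond - T_liquid
Subcooling = 39 - 31
Subcooling = 8 K

8


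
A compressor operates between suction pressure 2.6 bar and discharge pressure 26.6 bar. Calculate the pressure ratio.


PR = P_high / P_low
PR = 26.6 / 2.6
PR = 10.231

10.231


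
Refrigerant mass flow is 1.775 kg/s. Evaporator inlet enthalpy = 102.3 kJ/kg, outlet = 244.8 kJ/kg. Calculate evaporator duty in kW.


dh = 244.8 - 102.3 = 142.5 kJ/kg
Q_evap = m_dot * dh = 1.775 * 142.5
Q_evap = 252.94 kW

252.94


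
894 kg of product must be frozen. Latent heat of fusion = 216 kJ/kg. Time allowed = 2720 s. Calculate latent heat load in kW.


Q_lat = m * h_fg / t
Q_lat = 894 * 216 / 2720
Q_lat = 70.99 kW

70.99


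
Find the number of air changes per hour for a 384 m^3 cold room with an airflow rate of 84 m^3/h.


ACH = flow / volume
ACH = 84 / 384
ACH = 0.219

0.219


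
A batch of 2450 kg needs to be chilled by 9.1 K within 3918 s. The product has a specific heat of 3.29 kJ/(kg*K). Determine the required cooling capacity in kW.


Q = m * cp * dT / t
Q = 2450 * 3.29 * 9.1 / 3918
Q = 18.721 kW

18.721


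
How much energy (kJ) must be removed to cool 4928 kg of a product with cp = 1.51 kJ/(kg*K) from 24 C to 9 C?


dT = 24 - (9) = 15 K
Q = m * cp * dT = 4928 * 1.51 * 15
Q = 111619 kJ

111619


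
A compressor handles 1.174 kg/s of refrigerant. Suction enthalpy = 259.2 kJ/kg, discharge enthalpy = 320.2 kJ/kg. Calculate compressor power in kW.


dh = 320.2 - 259.2 = 61.0 kJ/kg
W = m_dot * dh = 1.174 * 61.0 = 71.61 kW

71.61


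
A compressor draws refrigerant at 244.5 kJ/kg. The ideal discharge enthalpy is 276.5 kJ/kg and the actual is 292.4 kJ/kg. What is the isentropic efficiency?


dh_ideal = 276.5 - 244.5 = 32.0 kJ/kg
dh_actual = 292.4 - 244.5 = 47.9 kJ/kg
eta_s = dh_ideal / dh_actual = 32.0 / 47.9
eta_s = 0.6681

0.6681


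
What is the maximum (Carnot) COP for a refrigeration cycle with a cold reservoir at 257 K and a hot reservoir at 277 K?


dT = 277 - 257 = 20 K
COP_carnot = T_cold / dT = 257 / 20
COP_carnot = 12.85

12.85


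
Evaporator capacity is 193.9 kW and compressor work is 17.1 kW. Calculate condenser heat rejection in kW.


Q_cond = Q_evap + W
Q_cond = 193.9 + 17.1
Q_cond = 211.0 kW

211.0


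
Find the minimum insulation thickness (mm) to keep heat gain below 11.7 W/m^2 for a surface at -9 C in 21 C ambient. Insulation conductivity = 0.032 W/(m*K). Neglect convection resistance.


dT = 21 - (-9) = 30 K
thickness = k * dT / q_max * 1000
thickness = 0.032 * 30 / 11.7 * 1000
thickness = 82.1 mm

82.1


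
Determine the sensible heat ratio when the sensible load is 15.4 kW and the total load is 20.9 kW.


SHR = Q_sensible / Q_total
SHR = 15.4 / 20.9
SHR = 0.737

0.737


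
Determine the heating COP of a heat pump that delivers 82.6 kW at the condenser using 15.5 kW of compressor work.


COP_hp = Q_cond / W
COP_hp = 82.6 / 15.5
COP_hp = 5.329

5.329


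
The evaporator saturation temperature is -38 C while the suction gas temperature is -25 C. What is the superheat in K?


Superheat = T_suction - T_evap
Superheat = -25 - (-38)
Superheat = 13 K

13


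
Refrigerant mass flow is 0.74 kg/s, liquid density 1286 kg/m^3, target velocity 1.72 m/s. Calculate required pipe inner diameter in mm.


A = m_dot / (rho * v) = 0.74 / (1286 * 1.72) = 0.0003345509783 m^2
d = sqrt(4*A/pi) * 1000
d = 20.6 mm

20.6


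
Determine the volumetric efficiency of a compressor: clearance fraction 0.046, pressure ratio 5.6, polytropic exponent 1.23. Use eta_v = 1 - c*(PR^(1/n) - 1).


PR^(1/n) = 5.6^(1/1.23) = 4.05772816
eta_v = 1 - 0.046 * (4.05772816 - 1)
eta_v = 0.8593

0.8593


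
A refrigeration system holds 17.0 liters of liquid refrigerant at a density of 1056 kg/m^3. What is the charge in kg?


Charge = V * rho / 1000
Charge = 17.0 * 1056 / 1000
Charge = 17.95 kg

17.95


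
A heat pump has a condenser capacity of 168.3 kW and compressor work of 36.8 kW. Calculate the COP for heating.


COP_hp = Q_cond / W
COP_hp = 168.3 / 36.8
COP_hp = 4.573

4.573


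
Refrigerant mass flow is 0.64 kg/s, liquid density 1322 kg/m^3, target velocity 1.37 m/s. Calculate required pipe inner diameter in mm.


A = m_dot / (rho * v) = 0.64 / (1322 * 1.37) = 0.0003533685966 m^2
d = sqrt(4*A/pi) * 1000
d = 21.2 mm

21.2


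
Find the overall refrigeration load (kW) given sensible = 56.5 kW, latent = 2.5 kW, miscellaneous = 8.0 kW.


Q_total = Q_s + Q_l + Q_misc
Q_total = 56.5 + 2.5 + 8.0
Q_total = 67.0 kW

67.0


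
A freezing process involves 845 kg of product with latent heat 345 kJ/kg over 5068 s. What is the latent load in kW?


Q_lat = m * h_fg / t
Q_lat = 845 * 345 / 5068
Q_lat = 57.52 kW

57.52


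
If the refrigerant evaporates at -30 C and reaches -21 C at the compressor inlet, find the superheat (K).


Superheat = T_suction - T_evap
Superheat = -21 - (-30)
Superheat = 9 K

9


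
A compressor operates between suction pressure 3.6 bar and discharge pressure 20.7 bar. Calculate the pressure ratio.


PR = P_high / P_low
PR = 20.7 / 3.6
PR = 5.75

5.75


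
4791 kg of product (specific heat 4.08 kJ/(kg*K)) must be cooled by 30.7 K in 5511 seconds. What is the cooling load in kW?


Q = m * cp * dT / t
Q = 4791 * 4.08 * 30.7 / 5511
Q = 108.892 kW

108.892


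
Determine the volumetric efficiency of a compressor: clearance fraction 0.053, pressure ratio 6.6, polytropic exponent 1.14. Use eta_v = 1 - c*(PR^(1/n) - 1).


PR^(1/n) = 6.6^(1/1.14) = 5.23477704
eta_v = 1 - 0.053 * (5.23477704 - 1)
eta_v = 0.7756

0.7756


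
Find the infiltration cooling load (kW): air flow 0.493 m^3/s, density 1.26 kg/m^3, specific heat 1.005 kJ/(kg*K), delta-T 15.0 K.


Q = V_dot * rho * cp * dT
Q = 0.493 * 1.26 * 1.005 * 15.0
Q = 9.364 kW

9.364


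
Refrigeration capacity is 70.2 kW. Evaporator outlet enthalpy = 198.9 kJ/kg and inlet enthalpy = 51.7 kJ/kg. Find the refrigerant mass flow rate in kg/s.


dh = 198.9 - 51.7 = 147.2 kJ/kg
m_dot = Q / dh = 70.2 / 147.2 = 0.4769 kg/s

0.4769


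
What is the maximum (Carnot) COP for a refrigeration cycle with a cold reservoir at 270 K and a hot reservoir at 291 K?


dT = 291 - 270 = 21 K
COP_carnot = T_cold / dT = 270 / 21
COP_carnot = 12.857

12.857


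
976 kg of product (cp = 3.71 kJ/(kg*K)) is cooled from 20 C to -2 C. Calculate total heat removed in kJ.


dT = 20 - (-2) = 22 K
Q = m * cp * dT = 976 * 3.71 * 22
Q = 79661 kJ

79661


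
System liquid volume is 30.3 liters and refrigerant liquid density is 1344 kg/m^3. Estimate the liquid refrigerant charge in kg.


Charge = V * rho / 1000
Charge = 30.3 * 1344 / 1000
Charge = 40.72 kg

40.72


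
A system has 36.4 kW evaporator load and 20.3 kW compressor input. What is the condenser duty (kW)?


Q_cond = Q_evap + W
Q_cond = 36.4 + 20.3
Q_cond = 56.7 kW

56.7


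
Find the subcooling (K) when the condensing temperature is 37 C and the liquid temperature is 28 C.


Subcooling = T_cond - T_liquid
Subcooling = 37 - 28
Subcooling = 9 K

9


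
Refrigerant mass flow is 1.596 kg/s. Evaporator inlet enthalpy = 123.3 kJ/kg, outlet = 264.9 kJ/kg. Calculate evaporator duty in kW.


dh = 264.9 - 123.3 = 141.6 kJ/kg
Q_evap = m_dot * dh = 1.596 * 141.6
Q_evap = 225.99 kW

225.99


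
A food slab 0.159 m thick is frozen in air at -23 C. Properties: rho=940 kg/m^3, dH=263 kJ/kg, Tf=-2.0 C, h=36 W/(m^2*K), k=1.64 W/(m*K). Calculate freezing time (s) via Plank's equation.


dT = -2.0 - (-23) = 21.0 K
term1 = a/(2h) = 0.159/(2*36) = 0.002208333333
term2 = a^2/(8k) = 0.159^2/(8*1.64) = 0.001926905488
t = rho*dH*1000/dT * (term1 + term2)
t = 940*263*1000/21.0 * (0.002208333333 + 0.001926905488)
t = 48682 s

48682


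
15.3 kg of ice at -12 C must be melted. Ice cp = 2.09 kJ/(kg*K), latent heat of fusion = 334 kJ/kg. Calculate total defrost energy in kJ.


Sensible heat = cp * dT = 2.09 * 12 = 25.08 kJ/kg
Total per kg = 25.08 + 334 = 359.08 kJ/kg
Q = m * total = 15.3 * 359.08
Q = 5493.9 kJ

5493.9


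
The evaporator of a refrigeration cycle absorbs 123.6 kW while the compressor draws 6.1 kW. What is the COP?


COP = Q_evap / W
COP = 123.6 / 6.1
COP = 20.262

20.262


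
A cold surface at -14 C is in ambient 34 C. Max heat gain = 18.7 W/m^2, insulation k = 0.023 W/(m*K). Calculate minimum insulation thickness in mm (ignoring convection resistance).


dT = 34 - (-14) = 48 K
thickness = k * dT / q_max * 1000
thickness = 0.023 * 48 / 18.7 * 1000
thickness = 59.0 mm

59.0


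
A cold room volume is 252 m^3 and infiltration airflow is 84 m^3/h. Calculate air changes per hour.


ACH = flow / volume
ACH = 84 / 252
ACH = 0.333

0.333


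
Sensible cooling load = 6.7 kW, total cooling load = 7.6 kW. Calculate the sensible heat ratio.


SHR = Q_sensible / Q_total
SHR = 6.7 / 7.6
SHR = 0.882

0.882


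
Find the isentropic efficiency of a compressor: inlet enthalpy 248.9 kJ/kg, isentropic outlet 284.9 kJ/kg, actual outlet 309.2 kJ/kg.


dh_ideal = 284.9 - 248.9 = 36.0 kJ/kg
dh_actual = 309.2 - 248.9 = 60.3 kJ/kg
eta_s = dh_ideal / dh_actual = 36.0 / 60.3
eta_s = 0.597

0.597


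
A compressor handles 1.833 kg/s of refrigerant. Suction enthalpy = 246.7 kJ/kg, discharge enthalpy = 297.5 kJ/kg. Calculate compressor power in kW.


dh = 297.5 - 246.7 = 50.8 kJ/kg
W = m_dot * dh = 1.833 * 50.8 = 93.12 kW

93.12


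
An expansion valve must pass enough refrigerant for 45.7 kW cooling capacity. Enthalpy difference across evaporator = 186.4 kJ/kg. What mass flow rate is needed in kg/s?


m_dot = Q / dh
m_dot = 45.7 / 186.4
m_dot = 0.2452 kg/s

0.2452


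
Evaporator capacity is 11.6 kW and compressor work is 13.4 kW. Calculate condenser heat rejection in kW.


Q_cond = Q_evap + W
Q_cond = 11.6 + 13.4
Q_cond = 25.0 kW

25.0


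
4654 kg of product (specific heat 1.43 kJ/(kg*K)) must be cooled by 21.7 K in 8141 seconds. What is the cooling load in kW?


Q = m * cp * dT / t
Q = 4654 * 1.43 * 21.7 / 8141
Q = 17.74 kW

17.74


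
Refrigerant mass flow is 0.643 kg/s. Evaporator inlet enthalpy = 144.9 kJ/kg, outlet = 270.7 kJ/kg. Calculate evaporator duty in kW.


dh = 270.7 - 144.9 = 125.8 kJ/kg
Q_evap = m_dot * dh = 0.643 * 125.8
Q_evap = 80.89 kW

80.89


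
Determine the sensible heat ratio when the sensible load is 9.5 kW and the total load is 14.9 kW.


SHR = Q_sensible / Q_total
SHR = 9.5 / 14.9
SHR = 0.638

0.638


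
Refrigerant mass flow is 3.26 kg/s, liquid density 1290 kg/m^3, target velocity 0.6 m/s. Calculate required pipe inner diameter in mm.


A = m_dot / (rho * v) = 3.26 / (1290 * 0.6) = 0.004211886305 m^2
d = sqrt(4*A/pi) * 1000
d = 73.2 mm

73.2


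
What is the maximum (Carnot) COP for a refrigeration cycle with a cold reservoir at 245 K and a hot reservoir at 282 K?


dT = 282 - 245 = 37 K
COP_carnot = T_cold / dT = 245 / 37
COP_carnot = 6.622

6.622


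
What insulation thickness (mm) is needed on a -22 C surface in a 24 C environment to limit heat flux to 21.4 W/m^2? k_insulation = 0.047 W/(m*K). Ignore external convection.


dT = 24 - (-22) = 46 K
thickness = k * dT / q_max * 1000
thickness = 0.047 * 46 / 21.4 * 1000
thickness = 101.0 mm

101.0


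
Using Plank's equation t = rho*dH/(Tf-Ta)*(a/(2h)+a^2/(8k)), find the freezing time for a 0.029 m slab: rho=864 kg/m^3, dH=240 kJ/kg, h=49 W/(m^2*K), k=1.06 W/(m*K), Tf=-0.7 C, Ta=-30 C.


dT = -0.7 - (-30) = 29.3 K
term1 = a/(2h) = 0.029/(2*49) = 0.0002959183673
term2 = a^2/(8k) = 0.029^2/(8*1.06) = 0.0000991745283
t = rho*dH*1000/dT * (term1 + term2)
t = 864*240*1000/29.3 * (0.0002959183673 + 0.0000991745283)
t = 2796 s

2796


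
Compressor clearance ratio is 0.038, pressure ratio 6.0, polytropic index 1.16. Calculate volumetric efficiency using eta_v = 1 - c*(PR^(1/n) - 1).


PR^(1/n) = 6.0^(1/1.16) = 4.68619162
eta_v = 1 - 0.038 * (4.68619162 - 1)
eta_v = 0.8599

0.8599


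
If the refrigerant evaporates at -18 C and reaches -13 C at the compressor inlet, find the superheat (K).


Superheat = T_suction - T_evap
Superheat = -13 - (-18)
Superheat = 5 K

5


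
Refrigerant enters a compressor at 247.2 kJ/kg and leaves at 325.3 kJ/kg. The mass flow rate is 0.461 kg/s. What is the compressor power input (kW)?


dh = 325.3 - 247.2 = 78.1 kJ/kg
W = m_dot * dh = 0.461 * 78.1 = 36.0 kW

36.0


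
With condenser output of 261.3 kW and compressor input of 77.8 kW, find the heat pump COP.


COP_hp = Q_cond / W
COP_hp = 261.3 / 77.8
COP_hp = 3.359

3.359


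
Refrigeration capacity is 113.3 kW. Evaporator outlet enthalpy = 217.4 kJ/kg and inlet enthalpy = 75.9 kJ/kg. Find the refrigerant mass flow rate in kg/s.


dh = 217.4 - 75.9 = 141.5 kJ/kg
m_dot = Q / dh = 113.3 / 141.5 = 0.8007 kg/s

0.8007


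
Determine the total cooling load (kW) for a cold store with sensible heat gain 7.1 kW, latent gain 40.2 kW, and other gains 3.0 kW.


Q_total = Q_s + Q_l + Q_misc
Q_total = 7.1 + 40.2 + 3.0
Q_total = 50.3 kW

50.3


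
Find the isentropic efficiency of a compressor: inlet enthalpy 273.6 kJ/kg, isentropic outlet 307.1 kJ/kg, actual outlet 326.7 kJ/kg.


dh_ideal = 307.1 - 273.6 = 33.5 kJ/kg
dh_actual = 326.7 - 273.6 = 53.1 kJ/kg
eta_s = dh_ideal / dh_actual = 33.5 / 53.1
eta_s = 0.6309

0.6309


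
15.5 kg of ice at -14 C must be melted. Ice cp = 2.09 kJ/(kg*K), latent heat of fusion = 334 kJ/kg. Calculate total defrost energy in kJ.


Sensible heat = cp * dT = 2.09 * 14 = 29.26 kJ/kg
Total per kg = 29.26 + 334 = 363.26 kJ/kg
Q = m * total = 15.5 * 363.26
Q = 5630.5 kJ

5630.5


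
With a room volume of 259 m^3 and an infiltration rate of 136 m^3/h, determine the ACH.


ACH = flow / volume
ACH = 136 / 259
ACH = 0.525

0.525


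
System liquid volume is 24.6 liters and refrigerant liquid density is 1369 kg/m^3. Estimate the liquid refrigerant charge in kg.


Charge = V * rho / 1000
Charge = 24.6 * 1369 / 1000
Charge = 33.68 kg

33.68


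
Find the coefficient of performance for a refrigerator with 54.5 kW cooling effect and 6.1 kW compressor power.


COP = Q_evap / W
COP = 54.5 / 6.1
COP = 8.934

8.934


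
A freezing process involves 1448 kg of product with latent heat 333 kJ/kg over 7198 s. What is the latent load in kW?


Q_lat = m * h_fg / t
Q_lat = 1448 * 333 / 7198
Q_lat = 66.99 kW

66.99


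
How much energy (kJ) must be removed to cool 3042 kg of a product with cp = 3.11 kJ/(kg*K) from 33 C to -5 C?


dT = 33 - (-5) = 38 K
Q = m * cp * dT = 3042 * 3.11 * 38
Q = 359504 kJ

359504


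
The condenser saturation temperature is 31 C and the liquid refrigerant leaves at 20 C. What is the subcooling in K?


Subcooling = T_cond - T_liquid
Subcooling = 31 - 20
Subcooling = 11 K

11


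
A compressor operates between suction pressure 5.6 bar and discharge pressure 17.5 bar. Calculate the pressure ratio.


PR = P_high / P_low
PR = 17.5 / 5.6
PR = 3.125

3.125


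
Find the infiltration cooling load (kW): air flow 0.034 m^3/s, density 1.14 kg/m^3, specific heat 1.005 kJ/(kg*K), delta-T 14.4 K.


Q = V_dot * rho * cp * dT
Q = 0.034 * 1.14 * 1.005 * 14.4
Q = 0.561 kW

0.561


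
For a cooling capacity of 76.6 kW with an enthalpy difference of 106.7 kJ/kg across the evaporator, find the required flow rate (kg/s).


m_dot = Q / dh
m_dot = 76.6 / 106.7
m_dot = 0.7179 kg/s

0.7179


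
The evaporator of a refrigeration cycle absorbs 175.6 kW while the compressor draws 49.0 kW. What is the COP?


COP = Q_evap / W
COP = 175.6 / 49.0
COP = 3.584

3.584


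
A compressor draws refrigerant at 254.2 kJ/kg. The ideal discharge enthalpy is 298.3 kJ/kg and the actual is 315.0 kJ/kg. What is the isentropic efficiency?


dh_ideal = 298.3 - 254.2 = 44.1 kJ/kg
dh_actual = 315.0 - 254.2 = 60.8 kJ/kg
eta_s = dh_ideal / dh_actual = 44.1 / 60.8
eta_s = 0.7253

0.7253


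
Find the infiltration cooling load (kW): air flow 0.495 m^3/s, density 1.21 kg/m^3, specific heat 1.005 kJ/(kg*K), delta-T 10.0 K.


Q = V_dot * rho * cp * dT
Q = 0.495 * 1.21 * 1.005 * 10.0
Q = 6.019 kW

6.019


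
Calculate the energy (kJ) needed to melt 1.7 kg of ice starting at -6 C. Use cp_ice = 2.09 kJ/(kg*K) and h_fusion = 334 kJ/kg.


Sensible heat = cp * dT = 2.09 * 6 = 12.54 kJ/kg
Total per kg = 12.54 + 334 = 346.54 kJ/kg
Q = m * total = 1.7 * 346.54
Q = 589.1 kJ

589.1


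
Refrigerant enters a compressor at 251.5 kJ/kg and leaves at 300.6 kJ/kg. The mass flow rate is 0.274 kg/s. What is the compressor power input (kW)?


dh = 300.6 - 251.5 = 49.1 kJ/kg
W = m_dot * dh = 0.274 * 49.1 = 13.45 kW

13.45


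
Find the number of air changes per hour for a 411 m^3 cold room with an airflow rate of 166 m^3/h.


ACH = flow / volume
ACH = 166 / 411
ACH = 0.404

0.404


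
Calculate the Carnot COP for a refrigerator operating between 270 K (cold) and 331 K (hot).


dT = 331 - 270 = 61 K
COP_carnot = T_cold / dT = 270 / 61
COP_carnot = 4.426

4.426


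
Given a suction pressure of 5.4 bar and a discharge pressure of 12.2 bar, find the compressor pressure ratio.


PR = P_high / P_low
PR = 12.2 / 5.4
PR = 2.259

2.259


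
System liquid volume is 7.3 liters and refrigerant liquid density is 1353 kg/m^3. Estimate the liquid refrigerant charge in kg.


Charge = V * rho / 1000
Charge = 7.3 * 1353 / 1000
Charge = 9.88 kg

9.88


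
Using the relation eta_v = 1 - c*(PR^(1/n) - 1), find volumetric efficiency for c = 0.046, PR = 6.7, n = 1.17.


PR^(1/n) = 6.7^(1/1.17) = 5.08214252
eta_v = 1 - 0.046 * (5.08214252 - 1)
eta_v = 0.8122

0.8122


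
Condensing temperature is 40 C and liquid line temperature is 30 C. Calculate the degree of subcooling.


Subcooling = T_cond - T_liquid
Subcooling = 40 - 30
Subcooling = 10 K

10


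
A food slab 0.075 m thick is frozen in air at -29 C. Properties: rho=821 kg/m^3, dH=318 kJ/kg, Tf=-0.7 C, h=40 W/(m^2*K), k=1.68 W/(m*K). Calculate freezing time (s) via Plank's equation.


dT = -0.7 - (-29) = 28.3 K
term1 = a/(2h) = 0.075/(2*40) = 0.0009375
term2 = a^2/(8k) = 0.075^2/(8*1.68) = 0.0004185267857
t = rho*dH*1000/dT * (term1 + term2)
t = 821*318*1000/28.3 * (0.0009375 + 0.0004185267857)
t = 12510 s

12510


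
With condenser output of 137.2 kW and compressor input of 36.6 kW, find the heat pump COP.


COP_hp = Q_cond / W
COP_hp = 137.2 / 36.6
COP_hp = 3.749

3.749


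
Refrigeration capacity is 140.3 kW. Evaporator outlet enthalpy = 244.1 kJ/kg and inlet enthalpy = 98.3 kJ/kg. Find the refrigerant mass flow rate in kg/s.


dh = 244.1 - 98.3 = 145.8 kJ/kg
m_dot = Q / dh = 140.3 / 145.8 = 0.9623 kg/s

0.9623


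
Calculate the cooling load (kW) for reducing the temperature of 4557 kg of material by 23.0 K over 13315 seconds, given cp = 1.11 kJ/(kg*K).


Q = m * cp * dT / t
Q = 4557 * 1.11 * 23.0 / 13315
Q = 8.738 kW

8.738


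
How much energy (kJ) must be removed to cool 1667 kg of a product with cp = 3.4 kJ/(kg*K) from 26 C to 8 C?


dT = 26 - (8) = 18 K
Q = m * cp * dT = 1667 * 3.4 * 18
Q = 102020 kJ

102020


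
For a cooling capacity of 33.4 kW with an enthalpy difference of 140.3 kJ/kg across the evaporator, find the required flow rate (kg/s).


m_dot = Q / dh
m_dot = 33.4 / 140.3
m_dot = 0.2381 kg/s

0.2381


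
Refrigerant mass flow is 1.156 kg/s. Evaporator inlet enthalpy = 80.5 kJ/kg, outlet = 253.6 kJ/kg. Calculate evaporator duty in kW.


dh = 253.6 - 80.5 = 173.1 kJ/kg
Q_evap = m_dot * dh = 1.156 * 173.1
Q_evap = 200.1 kW

200.1


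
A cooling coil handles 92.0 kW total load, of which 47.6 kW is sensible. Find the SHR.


SHR = Q_sensible / Q_total
SHR = 47.6 / 92.0
SHR = 0.517

0.517


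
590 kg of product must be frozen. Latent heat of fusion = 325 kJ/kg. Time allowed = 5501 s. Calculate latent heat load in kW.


Q_lat = m * h_fg / t
Q_lat = 590 * 325 / 5501
Q_lat = 34.86 kW

34.86
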